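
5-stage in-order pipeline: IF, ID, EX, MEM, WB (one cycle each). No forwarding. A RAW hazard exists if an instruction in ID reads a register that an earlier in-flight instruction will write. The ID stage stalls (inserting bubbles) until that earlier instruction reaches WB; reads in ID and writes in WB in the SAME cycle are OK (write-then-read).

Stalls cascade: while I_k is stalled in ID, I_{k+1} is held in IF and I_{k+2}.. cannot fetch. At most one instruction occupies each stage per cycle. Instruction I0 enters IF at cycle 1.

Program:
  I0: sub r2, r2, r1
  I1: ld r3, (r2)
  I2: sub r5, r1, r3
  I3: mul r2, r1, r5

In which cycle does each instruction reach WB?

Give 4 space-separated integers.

I0 sub r2 <- r2,r1: IF@1 ID@2 stall=0 (-) EX@3 MEM@4 WB@5
I1 ld r3 <- r2: IF@2 ID@3 stall=2 (RAW on I0.r2 (WB@5)) EX@6 MEM@7 WB@8
I2 sub r5 <- r1,r3: IF@3 ID@6 stall=2 (RAW on I1.r3 (WB@8)) EX@9 MEM@10 WB@11
I3 mul r2 <- r1,r5: IF@6 ID@9 stall=2 (RAW on I2.r5 (WB@11)) EX@12 MEM@13 WB@14

Answer: 5 8 11 14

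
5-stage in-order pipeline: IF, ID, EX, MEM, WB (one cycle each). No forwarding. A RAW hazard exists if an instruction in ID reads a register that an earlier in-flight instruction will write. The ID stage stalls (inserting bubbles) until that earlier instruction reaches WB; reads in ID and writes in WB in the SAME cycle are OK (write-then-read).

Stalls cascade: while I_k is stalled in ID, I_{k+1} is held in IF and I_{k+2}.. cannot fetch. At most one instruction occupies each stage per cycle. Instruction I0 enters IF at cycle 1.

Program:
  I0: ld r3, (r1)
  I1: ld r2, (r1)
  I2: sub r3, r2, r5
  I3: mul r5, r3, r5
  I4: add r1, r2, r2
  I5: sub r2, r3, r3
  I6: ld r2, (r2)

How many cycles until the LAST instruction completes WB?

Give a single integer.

I0 ld r3 <- r1: IF@1 ID@2 stall=0 (-) EX@3 MEM@4 WB@5
I1 ld r2 <- r1: IF@2 ID@3 stall=0 (-) EX@4 MEM@5 WB@6
I2 sub r3 <- r2,r5: IF@3 ID@4 stall=2 (RAW on I1.r2 (WB@6)) EX@7 MEM@8 WB@9
I3 mul r5 <- r3,r5: IF@4 ID@7 stall=2 (RAW on I2.r3 (WB@9)) EX@10 MEM@11 WB@12
I4 add r1 <- r2,r2: IF@7 ID@10 stall=0 (-) EX@11 MEM@12 WB@13
I5 sub r2 <- r3,r3: IF@10 ID@11 stall=0 (-) EX@12 MEM@13 WB@14
I6 ld r2 <- r2: IF@11 ID@12 stall=2 (RAW on I5.r2 (WB@14)) EX@15 MEM@16 WB@17

Answer: 17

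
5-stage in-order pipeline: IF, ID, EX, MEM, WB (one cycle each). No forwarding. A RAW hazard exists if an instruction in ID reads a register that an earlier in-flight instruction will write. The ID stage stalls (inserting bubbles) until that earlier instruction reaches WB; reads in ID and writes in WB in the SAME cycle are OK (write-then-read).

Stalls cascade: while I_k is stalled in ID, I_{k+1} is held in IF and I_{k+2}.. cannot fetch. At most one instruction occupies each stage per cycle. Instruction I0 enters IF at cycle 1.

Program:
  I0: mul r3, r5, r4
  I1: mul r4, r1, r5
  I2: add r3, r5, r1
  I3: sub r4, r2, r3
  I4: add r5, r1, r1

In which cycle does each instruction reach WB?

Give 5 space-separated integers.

Answer: 5 6 7 10 11

Derivation:
I0 mul r3 <- r5,r4: IF@1 ID@2 stall=0 (-) EX@3 MEM@4 WB@5
I1 mul r4 <- r1,r5: IF@2 ID@3 stall=0 (-) EX@4 MEM@5 WB@6
I2 add r3 <- r5,r1: IF@3 ID@4 stall=0 (-) EX@5 MEM@6 WB@7
I3 sub r4 <- r2,r3: IF@4 ID@5 stall=2 (RAW on I2.r3 (WB@7)) EX@8 MEM@9 WB@10
I4 add r5 <- r1,r1: IF@5 ID@8 stall=0 (-) EX@9 MEM@10 WB@11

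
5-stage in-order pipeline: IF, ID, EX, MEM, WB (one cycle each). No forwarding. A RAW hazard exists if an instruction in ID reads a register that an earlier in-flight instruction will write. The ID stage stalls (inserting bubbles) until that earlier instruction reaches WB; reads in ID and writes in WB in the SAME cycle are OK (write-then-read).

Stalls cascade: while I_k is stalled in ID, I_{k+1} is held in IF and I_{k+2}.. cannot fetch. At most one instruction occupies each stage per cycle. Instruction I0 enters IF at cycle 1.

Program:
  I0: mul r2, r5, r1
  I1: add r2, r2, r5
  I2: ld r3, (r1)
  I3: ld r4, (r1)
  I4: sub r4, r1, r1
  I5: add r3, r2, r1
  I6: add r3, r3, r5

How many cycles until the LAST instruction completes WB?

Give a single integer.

I0 mul r2 <- r5,r1: IF@1 ID@2 stall=0 (-) EX@3 MEM@4 WB@5
I1 add r2 <- r2,r5: IF@2 ID@3 stall=2 (RAW on I0.r2 (WB@5)) EX@6 MEM@7 WB@8
I2 ld r3 <- r1: IF@3 ID@6 stall=0 (-) EX@7 MEM@8 WB@9
I3 ld r4 <- r1: IF@6 ID@7 stall=0 (-) EX@8 MEM@9 WB@10
I4 sub r4 <- r1,r1: IF@7 ID@8 stall=0 (-) EX@9 MEM@10 WB@11
I5 add r3 <- r2,r1: IF@8 ID@9 stall=0 (-) EX@10 MEM@11 WB@12
I6 add r3 <- r3,r5: IF@9 ID@10 stall=2 (RAW on I5.r3 (WB@12)) EX@13 MEM@14 WB@15

Answer: 15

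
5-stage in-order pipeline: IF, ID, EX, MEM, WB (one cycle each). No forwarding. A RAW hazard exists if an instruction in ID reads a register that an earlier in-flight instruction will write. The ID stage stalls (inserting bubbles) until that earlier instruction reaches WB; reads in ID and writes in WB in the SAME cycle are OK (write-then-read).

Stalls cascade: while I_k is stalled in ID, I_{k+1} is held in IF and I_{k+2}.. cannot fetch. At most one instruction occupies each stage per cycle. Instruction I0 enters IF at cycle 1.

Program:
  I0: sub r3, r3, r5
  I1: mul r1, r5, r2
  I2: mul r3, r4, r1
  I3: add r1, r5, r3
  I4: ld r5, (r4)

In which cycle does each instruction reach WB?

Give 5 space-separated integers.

I0 sub r3 <- r3,r5: IF@1 ID@2 stall=0 (-) EX@3 MEM@4 WB@5
I1 mul r1 <- r5,r2: IF@2 ID@3 stall=0 (-) EX@4 MEM@5 WB@6
I2 mul r3 <- r4,r1: IF@3 ID@4 stall=2 (RAW on I1.r1 (WB@6)) EX@7 MEM@8 WB@9
I3 add r1 <- r5,r3: IF@4 ID@7 stall=2 (RAW on I2.r3 (WB@9)) EX@10 MEM@11 WB@12
I4 ld r5 <- r4: IF@7 ID@10 stall=0 (-) EX@11 MEM@12 WB@13

Answer: 5 6 9 12 13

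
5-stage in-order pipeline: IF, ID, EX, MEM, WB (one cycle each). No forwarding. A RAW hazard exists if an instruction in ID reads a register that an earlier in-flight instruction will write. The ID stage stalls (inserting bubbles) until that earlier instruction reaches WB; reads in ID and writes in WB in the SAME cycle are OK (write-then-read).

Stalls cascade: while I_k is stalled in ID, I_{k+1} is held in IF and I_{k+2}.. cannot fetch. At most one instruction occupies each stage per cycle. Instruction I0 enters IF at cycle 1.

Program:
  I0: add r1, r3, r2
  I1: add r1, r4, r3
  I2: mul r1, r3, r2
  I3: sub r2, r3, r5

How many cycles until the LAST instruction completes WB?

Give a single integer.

I0 add r1 <- r3,r2: IF@1 ID@2 stall=0 (-) EX@3 MEM@4 WB@5
I1 add r1 <- r4,r3: IF@2 ID@3 stall=0 (-) EX@4 MEM@5 WB@6
I2 mul r1 <- r3,r2: IF@3 ID@4 stall=0 (-) EX@5 MEM@6 WB@7
I3 sub r2 <- r3,r5: IF@4 ID@5 stall=0 (-) EX@6 MEM@7 WB@8

Answer: 8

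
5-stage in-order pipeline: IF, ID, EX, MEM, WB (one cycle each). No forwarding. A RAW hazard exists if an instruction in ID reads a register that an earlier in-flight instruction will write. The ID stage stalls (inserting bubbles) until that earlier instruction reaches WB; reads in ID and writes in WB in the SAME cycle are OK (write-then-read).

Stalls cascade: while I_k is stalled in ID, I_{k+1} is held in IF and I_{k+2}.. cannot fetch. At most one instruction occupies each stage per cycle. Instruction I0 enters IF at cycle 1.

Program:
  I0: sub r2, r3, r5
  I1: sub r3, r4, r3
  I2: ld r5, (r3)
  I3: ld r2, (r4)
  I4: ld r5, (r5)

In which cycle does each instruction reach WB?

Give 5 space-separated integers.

I0 sub r2 <- r3,r5: IF@1 ID@2 stall=0 (-) EX@3 MEM@4 WB@5
I1 sub r3 <- r4,r3: IF@2 ID@3 stall=0 (-) EX@4 MEM@5 WB@6
I2 ld r5 <- r3: IF@3 ID@4 stall=2 (RAW on I1.r3 (WB@6)) EX@7 MEM@8 WB@9
I3 ld r2 <- r4: IF@4 ID@7 stall=0 (-) EX@8 MEM@9 WB@10
I4 ld r5 <- r5: IF@7 ID@8 stall=1 (RAW on I2.r5 (WB@9)) EX@10 MEM@11 WB@12

Answer: 5 6 9 10 12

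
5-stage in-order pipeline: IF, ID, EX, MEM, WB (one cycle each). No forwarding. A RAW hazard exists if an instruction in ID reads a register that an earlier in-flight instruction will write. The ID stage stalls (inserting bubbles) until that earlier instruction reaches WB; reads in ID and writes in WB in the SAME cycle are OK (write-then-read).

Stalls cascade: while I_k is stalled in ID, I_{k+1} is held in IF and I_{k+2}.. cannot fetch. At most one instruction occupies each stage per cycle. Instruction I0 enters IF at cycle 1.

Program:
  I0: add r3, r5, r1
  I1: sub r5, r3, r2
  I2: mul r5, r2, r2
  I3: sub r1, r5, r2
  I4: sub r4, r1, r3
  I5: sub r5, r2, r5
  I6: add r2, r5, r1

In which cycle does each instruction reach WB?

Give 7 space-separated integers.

I0 add r3 <- r5,r1: IF@1 ID@2 stall=0 (-) EX@3 MEM@4 WB@5
I1 sub r5 <- r3,r2: IF@2 ID@3 stall=2 (RAW on I0.r3 (WB@5)) EX@6 MEM@7 WB@8
I2 mul r5 <- r2,r2: IF@3 ID@6 stall=0 (-) EX@7 MEM@8 WB@9
I3 sub r1 <- r5,r2: IF@6 ID@7 stall=2 (RAW on I2.r5 (WB@9)) EX@10 MEM@11 WB@12
I4 sub r4 <- r1,r3: IF@7 ID@10 stall=2 (RAW on I3.r1 (WB@12)) EX@13 MEM@14 WB@15
I5 sub r5 <- r2,r5: IF@10 ID@13 stall=0 (-) EX@14 MEM@15 WB@16
I6 add r2 <- r5,r1: IF@13 ID@14 stall=2 (RAW on I5.r5 (WB@16)) EX@17 MEM@18 WB@19

Answer: 5 8 9 12 15 16 19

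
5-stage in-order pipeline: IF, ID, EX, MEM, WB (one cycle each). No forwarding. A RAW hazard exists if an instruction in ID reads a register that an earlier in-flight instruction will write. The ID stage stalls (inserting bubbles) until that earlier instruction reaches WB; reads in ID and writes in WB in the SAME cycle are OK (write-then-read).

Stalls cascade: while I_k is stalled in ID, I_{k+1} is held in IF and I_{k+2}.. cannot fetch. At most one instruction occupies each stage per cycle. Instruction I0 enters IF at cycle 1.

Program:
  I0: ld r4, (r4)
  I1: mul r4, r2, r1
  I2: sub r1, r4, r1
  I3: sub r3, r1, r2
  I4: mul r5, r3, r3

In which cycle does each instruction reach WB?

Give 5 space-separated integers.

Answer: 5 6 9 12 15

Derivation:
I0 ld r4 <- r4: IF@1 ID@2 stall=0 (-) EX@3 MEM@4 WB@5
I1 mul r4 <- r2,r1: IF@2 ID@3 stall=0 (-) EX@4 MEM@5 WB@6
I2 sub r1 <- r4,r1: IF@3 ID@4 stall=2 (RAW on I1.r4 (WB@6)) EX@7 MEM@8 WB@9
I3 sub r3 <- r1,r2: IF@4 ID@7 stall=2 (RAW on I2.r1 (WB@9)) EX@10 MEM@11 WB@12
I4 mul r5 <- r3,r3: IF@7 ID@10 stall=2 (RAW on I3.r3 (WB@12)) EX@13 MEM@14 WB@15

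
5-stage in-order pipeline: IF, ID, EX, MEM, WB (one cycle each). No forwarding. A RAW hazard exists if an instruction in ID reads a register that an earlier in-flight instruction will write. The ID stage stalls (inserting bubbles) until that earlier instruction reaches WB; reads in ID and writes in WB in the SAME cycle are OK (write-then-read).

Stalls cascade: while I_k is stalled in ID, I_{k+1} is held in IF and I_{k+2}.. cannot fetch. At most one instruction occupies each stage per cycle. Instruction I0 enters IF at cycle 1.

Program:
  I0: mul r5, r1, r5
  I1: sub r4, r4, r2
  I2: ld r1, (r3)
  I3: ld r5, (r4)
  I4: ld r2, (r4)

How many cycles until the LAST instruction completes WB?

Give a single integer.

I0 mul r5 <- r1,r5: IF@1 ID@2 stall=0 (-) EX@3 MEM@4 WB@5
I1 sub r4 <- r4,r2: IF@2 ID@3 stall=0 (-) EX@4 MEM@5 WB@6
I2 ld r1 <- r3: IF@3 ID@4 stall=0 (-) EX@5 MEM@6 WB@7
I3 ld r5 <- r4: IF@4 ID@5 stall=1 (RAW on I1.r4 (WB@6)) EX@7 MEM@8 WB@9
I4 ld r2 <- r4: IF@5 ID@7 stall=0 (-) EX@8 MEM@9 WB@10

Answer: 10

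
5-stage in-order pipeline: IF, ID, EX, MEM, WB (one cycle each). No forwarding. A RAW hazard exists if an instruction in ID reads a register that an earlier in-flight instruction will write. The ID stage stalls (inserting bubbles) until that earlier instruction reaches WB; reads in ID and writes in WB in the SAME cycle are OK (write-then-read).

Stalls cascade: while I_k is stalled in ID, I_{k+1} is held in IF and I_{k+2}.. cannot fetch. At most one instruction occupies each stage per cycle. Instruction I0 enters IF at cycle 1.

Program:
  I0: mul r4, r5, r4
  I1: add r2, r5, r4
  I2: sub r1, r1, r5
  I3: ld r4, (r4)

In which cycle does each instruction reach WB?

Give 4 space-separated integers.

I0 mul r4 <- r5,r4: IF@1 ID@2 stall=0 (-) EX@3 MEM@4 WB@5
I1 add r2 <- r5,r4: IF@2 ID@3 stall=2 (RAW on I0.r4 (WB@5)) EX@6 MEM@7 WB@8
I2 sub r1 <- r1,r5: IF@3 ID@6 stall=0 (-) EX@7 MEM@8 WB@9
I3 ld r4 <- r4: IF@6 ID@7 stall=0 (-) EX@8 MEM@9 WB@10

Answer: 5 8 9 10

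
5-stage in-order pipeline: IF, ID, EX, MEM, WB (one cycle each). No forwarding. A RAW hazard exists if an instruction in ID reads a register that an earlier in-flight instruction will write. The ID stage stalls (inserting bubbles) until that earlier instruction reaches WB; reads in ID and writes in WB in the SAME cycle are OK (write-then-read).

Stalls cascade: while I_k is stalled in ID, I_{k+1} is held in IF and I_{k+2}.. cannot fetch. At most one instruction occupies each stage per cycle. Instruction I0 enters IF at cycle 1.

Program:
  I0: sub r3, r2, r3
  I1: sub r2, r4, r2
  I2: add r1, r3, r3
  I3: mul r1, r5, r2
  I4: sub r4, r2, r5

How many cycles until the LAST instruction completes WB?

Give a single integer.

Answer: 10

Derivation:
I0 sub r3 <- r2,r3: IF@1 ID@2 stall=0 (-) EX@3 MEM@4 WB@5
I1 sub r2 <- r4,r2: IF@2 ID@3 stall=0 (-) EX@4 MEM@5 WB@6
I2 add r1 <- r3,r3: IF@3 ID@4 stall=1 (RAW on I0.r3 (WB@5)) EX@6 MEM@7 WB@8
I3 mul r1 <- r5,r2: IF@4 ID@6 stall=0 (-) EX@7 MEM@8 WB@9
I4 sub r4 <- r2,r5: IF@6 ID@7 stall=0 (-) EX@8 MEM@9 WB@10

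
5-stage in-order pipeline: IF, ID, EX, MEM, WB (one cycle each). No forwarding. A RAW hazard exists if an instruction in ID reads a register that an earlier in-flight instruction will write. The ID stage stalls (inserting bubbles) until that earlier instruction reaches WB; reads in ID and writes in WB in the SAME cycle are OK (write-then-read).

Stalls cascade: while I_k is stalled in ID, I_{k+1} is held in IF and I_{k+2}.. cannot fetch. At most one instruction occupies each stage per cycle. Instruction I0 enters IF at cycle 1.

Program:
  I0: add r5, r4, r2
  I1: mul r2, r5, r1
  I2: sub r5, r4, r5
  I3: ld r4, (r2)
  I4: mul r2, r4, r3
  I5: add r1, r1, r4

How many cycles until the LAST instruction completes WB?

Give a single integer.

I0 add r5 <- r4,r2: IF@1 ID@2 stall=0 (-) EX@3 MEM@4 WB@5
I1 mul r2 <- r5,r1: IF@2 ID@3 stall=2 (RAW on I0.r5 (WB@5)) EX@6 MEM@7 WB@8
I2 sub r5 <- r4,r5: IF@3 ID@6 stall=0 (-) EX@7 MEM@8 WB@9
I3 ld r4 <- r2: IF@6 ID@7 stall=1 (RAW on I1.r2 (WB@8)) EX@9 MEM@10 WB@11
I4 mul r2 <- r4,r3: IF@7 ID@9 stall=2 (RAW on I3.r4 (WB@11)) EX@12 MEM@13 WB@14
I5 add r1 <- r1,r4: IF@9 ID@12 stall=0 (-) EX@13 MEM@14 WB@15

Answer: 15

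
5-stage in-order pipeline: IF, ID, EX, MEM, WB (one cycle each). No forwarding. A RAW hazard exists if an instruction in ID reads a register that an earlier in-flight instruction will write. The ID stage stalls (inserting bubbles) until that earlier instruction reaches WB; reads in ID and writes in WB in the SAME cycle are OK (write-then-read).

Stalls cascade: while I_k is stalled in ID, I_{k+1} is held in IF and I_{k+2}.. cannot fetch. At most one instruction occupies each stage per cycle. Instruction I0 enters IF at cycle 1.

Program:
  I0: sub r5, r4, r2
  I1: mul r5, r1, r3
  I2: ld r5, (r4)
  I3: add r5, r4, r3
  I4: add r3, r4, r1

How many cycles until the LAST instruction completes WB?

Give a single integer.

I0 sub r5 <- r4,r2: IF@1 ID@2 stall=0 (-) EX@3 MEM@4 WB@5
I1 mul r5 <- r1,r3: IF@2 ID@3 stall=0 (-) EX@4 MEM@5 WB@6
I2 ld r5 <- r4: IF@3 ID@4 stall=0 (-) EX@5 MEM@6 WB@7
I3 add r5 <- r4,r3: IF@4 ID@5 stall=0 (-) EX@6 MEM@7 WB@8
I4 add r3 <- r4,r1: IF@5 ID@6 stall=0 (-) EX@7 MEM@8 WB@9

Answer: 9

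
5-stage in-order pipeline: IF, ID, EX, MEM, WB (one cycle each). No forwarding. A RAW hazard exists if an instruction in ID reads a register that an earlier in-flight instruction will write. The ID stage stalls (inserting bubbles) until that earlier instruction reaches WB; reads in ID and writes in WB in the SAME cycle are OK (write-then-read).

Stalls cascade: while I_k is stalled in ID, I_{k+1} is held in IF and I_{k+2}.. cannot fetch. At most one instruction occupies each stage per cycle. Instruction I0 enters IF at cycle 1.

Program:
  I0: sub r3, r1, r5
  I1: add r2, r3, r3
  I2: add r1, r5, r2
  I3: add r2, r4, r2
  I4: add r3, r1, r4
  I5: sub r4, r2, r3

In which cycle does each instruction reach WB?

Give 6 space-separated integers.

I0 sub r3 <- r1,r5: IF@1 ID@2 stall=0 (-) EX@3 MEM@4 WB@5
I1 add r2 <- r3,r3: IF@2 ID@3 stall=2 (RAW on I0.r3 (WB@5)) EX@6 MEM@7 WB@8
I2 add r1 <- r5,r2: IF@3 ID@6 stall=2 (RAW on I1.r2 (WB@8)) EX@9 MEM@10 WB@11
I3 add r2 <- r4,r2: IF@6 ID@9 stall=0 (-) EX@10 MEM@11 WB@12
I4 add r3 <- r1,r4: IF@9 ID@10 stall=1 (RAW on I2.r1 (WB@11)) EX@12 MEM@13 WB@14
I5 sub r4 <- r2,r3: IF@10 ID@12 stall=2 (RAW on I4.r3 (WB@14)) EX@15 MEM@16 WB@17

Answer: 5 8 11 12 14 17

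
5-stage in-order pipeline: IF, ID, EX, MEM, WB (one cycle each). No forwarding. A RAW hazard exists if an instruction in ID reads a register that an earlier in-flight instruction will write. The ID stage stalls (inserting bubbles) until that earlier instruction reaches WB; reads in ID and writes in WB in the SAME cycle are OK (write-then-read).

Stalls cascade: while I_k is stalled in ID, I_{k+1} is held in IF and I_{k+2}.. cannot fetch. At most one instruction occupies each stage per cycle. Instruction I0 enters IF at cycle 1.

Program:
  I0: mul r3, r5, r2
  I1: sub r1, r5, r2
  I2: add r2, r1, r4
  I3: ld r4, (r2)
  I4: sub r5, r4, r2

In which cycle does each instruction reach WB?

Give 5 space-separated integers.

Answer: 5 6 9 12 15

Derivation:
I0 mul r3 <- r5,r2: IF@1 ID@2 stall=0 (-) EX@3 MEM@4 WB@5
I1 sub r1 <- r5,r2: IF@2 ID@3 stall=0 (-) EX@4 MEM@5 WB@6
I2 add r2 <- r1,r4: IF@3 ID@4 stall=2 (RAW on I1.r1 (WB@6)) EX@7 MEM@8 WB@9
I3 ld r4 <- r2: IF@4 ID@7 stall=2 (RAW on I2.r2 (WB@9)) EX@10 MEM@11 WB@12
I4 sub r5 <- r4,r2: IF@7 ID@10 stall=2 (RAW on I3.r4 (WB@12)) EX@13 MEM@14 WB@15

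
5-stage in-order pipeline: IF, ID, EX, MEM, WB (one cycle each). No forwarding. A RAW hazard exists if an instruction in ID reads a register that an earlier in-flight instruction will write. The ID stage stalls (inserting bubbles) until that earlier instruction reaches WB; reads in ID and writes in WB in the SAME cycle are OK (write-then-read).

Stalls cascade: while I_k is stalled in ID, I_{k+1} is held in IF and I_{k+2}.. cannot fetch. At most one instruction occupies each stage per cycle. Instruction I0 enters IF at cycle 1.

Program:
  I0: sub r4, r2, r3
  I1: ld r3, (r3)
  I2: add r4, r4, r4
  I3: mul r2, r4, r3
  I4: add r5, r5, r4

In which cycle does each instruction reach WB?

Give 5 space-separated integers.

I0 sub r4 <- r2,r3: IF@1 ID@2 stall=0 (-) EX@3 MEM@4 WB@5
I1 ld r3 <- r3: IF@2 ID@3 stall=0 (-) EX@4 MEM@5 WB@6
I2 add r4 <- r4,r4: IF@3 ID@4 stall=1 (RAW on I0.r4 (WB@5)) EX@6 MEM@7 WB@8
I3 mul r2 <- r4,r3: IF@4 ID@6 stall=2 (RAW on I2.r4 (WB@8)) EX@9 MEM@10 WB@11
I4 add r5 <- r5,r4: IF@6 ID@9 stall=0 (-) EX@10 MEM@11 WB@12

Answer: 5 6 8 11 12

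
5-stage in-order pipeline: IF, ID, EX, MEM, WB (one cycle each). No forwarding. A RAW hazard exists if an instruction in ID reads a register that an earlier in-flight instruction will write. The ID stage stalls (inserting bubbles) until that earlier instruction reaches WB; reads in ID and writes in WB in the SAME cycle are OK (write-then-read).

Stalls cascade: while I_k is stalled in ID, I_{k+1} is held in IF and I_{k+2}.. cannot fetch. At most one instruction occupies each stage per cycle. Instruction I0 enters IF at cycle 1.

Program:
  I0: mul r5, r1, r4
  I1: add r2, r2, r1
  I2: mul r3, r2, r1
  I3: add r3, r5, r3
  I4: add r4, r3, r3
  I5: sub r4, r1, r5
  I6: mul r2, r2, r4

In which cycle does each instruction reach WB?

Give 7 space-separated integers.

Answer: 5 6 9 12 15 16 19

Derivation:
I0 mul r5 <- r1,r4: IF@1 ID@2 stall=0 (-) EX@3 MEM@4 WB@5
I1 add r2 <- r2,r1: IF@2 ID@3 stall=0 (-) EX@4 MEM@5 WB@6
I2 mul r3 <- r2,r1: IF@3 ID@4 stall=2 (RAW on I1.r2 (WB@6)) EX@7 MEM@8 WB@9
I3 add r3 <- r5,r3: IF@4 ID@7 stall=2 (RAW on I2.r3 (WB@9)) EX@10 MEM@11 WB@12
I4 add r4 <- r3,r3: IF@7 ID@10 stall=2 (RAW on I3.r3 (WB@12)) EX@13 MEM@14 WB@15
I5 sub r4 <- r1,r5: IF@10 ID@13 stall=0 (-) EX@14 MEM@15 WB@16
I6 mul r2 <- r2,r4: IF@13 ID@14 stall=2 (RAW on I5.r4 (WB@16)) EX@17 MEM@18 WB@19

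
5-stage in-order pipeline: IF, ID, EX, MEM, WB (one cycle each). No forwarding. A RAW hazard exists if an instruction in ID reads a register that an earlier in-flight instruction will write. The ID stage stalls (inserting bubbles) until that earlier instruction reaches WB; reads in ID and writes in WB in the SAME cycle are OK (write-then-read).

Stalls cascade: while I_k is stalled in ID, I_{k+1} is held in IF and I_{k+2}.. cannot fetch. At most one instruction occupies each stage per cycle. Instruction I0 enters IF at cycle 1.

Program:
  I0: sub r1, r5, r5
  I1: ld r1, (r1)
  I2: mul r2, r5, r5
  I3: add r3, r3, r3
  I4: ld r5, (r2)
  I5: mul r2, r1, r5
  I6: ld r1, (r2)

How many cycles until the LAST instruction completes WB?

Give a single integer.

Answer: 18

Derivation:
I0 sub r1 <- r5,r5: IF@1 ID@2 stall=0 (-) EX@3 MEM@4 WB@5
I1 ld r1 <- r1: IF@2 ID@3 stall=2 (RAW on I0.r1 (WB@5)) EX@6 MEM@7 WB@8
I2 mul r2 <- r5,r5: IF@3 ID@6 stall=0 (-) EX@7 MEM@8 WB@9
I3 add r3 <- r3,r3: IF@6 ID@7 stall=0 (-) EX@8 MEM@9 WB@10
I4 ld r5 <- r2: IF@7 ID@8 stall=1 (RAW on I2.r2 (WB@9)) EX@10 MEM@11 WB@12
I5 mul r2 <- r1,r5: IF@8 ID@10 stall=2 (RAW on I4.r5 (WB@12)) EX@13 MEM@14 WB@15
I6 ld r1 <- r2: IF@10 ID@13 stall=2 (RAW on I5.r2 (WB@15)) EX@16 MEM@17 WB@18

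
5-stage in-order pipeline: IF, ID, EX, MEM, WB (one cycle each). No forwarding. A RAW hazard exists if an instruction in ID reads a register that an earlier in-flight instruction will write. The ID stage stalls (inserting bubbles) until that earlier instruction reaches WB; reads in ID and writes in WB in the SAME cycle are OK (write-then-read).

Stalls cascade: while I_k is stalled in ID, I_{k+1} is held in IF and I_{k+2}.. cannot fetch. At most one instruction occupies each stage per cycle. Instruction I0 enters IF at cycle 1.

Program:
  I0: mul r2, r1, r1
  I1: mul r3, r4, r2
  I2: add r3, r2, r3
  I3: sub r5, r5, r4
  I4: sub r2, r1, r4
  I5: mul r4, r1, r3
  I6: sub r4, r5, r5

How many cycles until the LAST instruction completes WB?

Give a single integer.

I0 mul r2 <- r1,r1: IF@1 ID@2 stall=0 (-) EX@3 MEM@4 WB@5
I1 mul r3 <- r4,r2: IF@2 ID@3 stall=2 (RAW on I0.r2 (WB@5)) EX@6 MEM@7 WB@8
I2 add r3 <- r2,r3: IF@3 ID@6 stall=2 (RAW on I1.r3 (WB@8)) EX@9 MEM@10 WB@11
I3 sub r5 <- r5,r4: IF@6 ID@9 stall=0 (-) EX@10 MEM@11 WB@12
I4 sub r2 <- r1,r4: IF@9 ID@10 stall=0 (-) EX@11 MEM@12 WB@13
I5 mul r4 <- r1,r3: IF@10 ID@11 stall=0 (-) EX@12 MEM@13 WB@14
I6 sub r4 <- r5,r5: IF@11 ID@12 stall=0 (-) EX@13 MEM@14 WB@15

Answer: 15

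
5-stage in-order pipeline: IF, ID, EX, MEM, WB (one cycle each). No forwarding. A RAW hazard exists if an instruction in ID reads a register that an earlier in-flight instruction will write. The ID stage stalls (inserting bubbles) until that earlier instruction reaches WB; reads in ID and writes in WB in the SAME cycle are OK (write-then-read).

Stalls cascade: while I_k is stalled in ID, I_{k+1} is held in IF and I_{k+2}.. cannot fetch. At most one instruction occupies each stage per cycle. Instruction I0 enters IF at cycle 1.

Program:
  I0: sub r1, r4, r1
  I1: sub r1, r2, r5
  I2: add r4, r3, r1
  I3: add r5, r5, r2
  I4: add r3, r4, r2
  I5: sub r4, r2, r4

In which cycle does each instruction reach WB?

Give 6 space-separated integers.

Answer: 5 6 9 10 12 13

Derivation:
I0 sub r1 <- r4,r1: IF@1 ID@2 stall=0 (-) EX@3 MEM@4 WB@5
I1 sub r1 <- r2,r5: IF@2 ID@3 stall=0 (-) EX@4 MEM@5 WB@6
I2 add r4 <- r3,r1: IF@3 ID@4 stall=2 (RAW on I1.r1 (WB@6)) EX@7 MEM@8 WB@9
I3 add r5 <- r5,r2: IF@4 ID@7 stall=0 (-) EX@8 MEM@9 WB@10
I4 add r3 <- r4,r2: IF@7 ID@8 stall=1 (RAW on I2.r4 (WB@9)) EX@10 MEM@11 WB@12
I5 sub r4 <- r2,r4: IF@8 ID@10 stall=0 (-) EX@11 MEM@12 WB@13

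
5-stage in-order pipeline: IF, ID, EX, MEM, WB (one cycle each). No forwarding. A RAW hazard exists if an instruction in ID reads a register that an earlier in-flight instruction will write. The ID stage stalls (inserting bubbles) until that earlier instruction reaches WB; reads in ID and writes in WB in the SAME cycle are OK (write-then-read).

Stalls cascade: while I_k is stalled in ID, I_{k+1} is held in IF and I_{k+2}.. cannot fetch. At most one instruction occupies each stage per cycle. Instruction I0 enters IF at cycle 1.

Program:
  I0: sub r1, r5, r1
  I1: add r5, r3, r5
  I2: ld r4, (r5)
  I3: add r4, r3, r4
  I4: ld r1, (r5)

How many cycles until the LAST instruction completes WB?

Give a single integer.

Answer: 13

Derivation:
I0 sub r1 <- r5,r1: IF@1 ID@2 stall=0 (-) EX@3 MEM@4 WB@5
I1 add r5 <- r3,r5: IF@2 ID@3 stall=0 (-) EX@4 MEM@5 WB@6
I2 ld r4 <- r5: IF@3 ID@4 stall=2 (RAW on I1.r5 (WB@6)) EX@7 MEM@8 WB@9
I3 add r4 <- r3,r4: IF@4 ID@7 stall=2 (RAW on I2.r4 (WB@9)) EX@10 MEM@11 WB@12
I4 ld r1 <- r5: IF@7 ID@10 stall=0 (-) EX@11 MEM@12 WB@13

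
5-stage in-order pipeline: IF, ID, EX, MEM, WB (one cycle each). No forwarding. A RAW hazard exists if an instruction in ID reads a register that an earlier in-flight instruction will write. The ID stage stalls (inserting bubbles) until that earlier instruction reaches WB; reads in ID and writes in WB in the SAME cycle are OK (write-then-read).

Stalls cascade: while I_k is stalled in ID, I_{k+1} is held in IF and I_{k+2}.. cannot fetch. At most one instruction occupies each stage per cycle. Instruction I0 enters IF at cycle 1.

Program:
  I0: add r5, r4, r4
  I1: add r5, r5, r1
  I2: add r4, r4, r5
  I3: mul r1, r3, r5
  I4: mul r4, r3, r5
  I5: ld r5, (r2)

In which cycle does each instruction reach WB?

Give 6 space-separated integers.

I0 add r5 <- r4,r4: IF@1 ID@2 stall=0 (-) EX@3 MEM@4 WB@5
I1 add r5 <- r5,r1: IF@2 ID@3 stall=2 (RAW on I0.r5 (WB@5)) EX@6 MEM@7 WB@8
I2 add r4 <- r4,r5: IF@3 ID@6 stall=2 (RAW on I1.r5 (WB@8)) EX@9 MEM@10 WB@11
I3 mul r1 <- r3,r5: IF@6 ID@9 stall=0 (-) EX@10 MEM@11 WB@12
I4 mul r4 <- r3,r5: IF@9 ID@10 stall=0 (-) EX@11 MEM@12 WB@13
I5 ld r5 <- r2: IF@10 ID@11 stall=0 (-) EX@12 MEM@13 WB@14

Answer: 5 8 11 12 13 14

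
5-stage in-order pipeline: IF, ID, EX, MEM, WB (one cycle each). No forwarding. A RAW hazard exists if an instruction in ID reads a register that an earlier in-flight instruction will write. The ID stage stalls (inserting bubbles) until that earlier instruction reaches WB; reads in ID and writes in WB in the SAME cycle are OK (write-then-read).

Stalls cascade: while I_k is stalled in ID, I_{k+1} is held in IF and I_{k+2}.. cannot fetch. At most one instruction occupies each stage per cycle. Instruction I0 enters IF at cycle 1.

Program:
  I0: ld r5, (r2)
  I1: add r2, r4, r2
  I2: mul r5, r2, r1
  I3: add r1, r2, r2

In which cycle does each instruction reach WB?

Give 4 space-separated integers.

Answer: 5 6 9 10

Derivation:
I0 ld r5 <- r2: IF@1 ID@2 stall=0 (-) EX@3 MEM@4 WB@5
I1 add r2 <- r4,r2: IF@2 ID@3 stall=0 (-) EX@4 MEM@5 WB@6
I2 mul r5 <- r2,r1: IF@3 ID@4 stall=2 (RAW on I1.r2 (WB@6)) EX@7 MEM@8 WB@9
I3 add r1 <- r2,r2: IF@4 ID@7 stall=0 (-) EX@8 MEM@9 WB@10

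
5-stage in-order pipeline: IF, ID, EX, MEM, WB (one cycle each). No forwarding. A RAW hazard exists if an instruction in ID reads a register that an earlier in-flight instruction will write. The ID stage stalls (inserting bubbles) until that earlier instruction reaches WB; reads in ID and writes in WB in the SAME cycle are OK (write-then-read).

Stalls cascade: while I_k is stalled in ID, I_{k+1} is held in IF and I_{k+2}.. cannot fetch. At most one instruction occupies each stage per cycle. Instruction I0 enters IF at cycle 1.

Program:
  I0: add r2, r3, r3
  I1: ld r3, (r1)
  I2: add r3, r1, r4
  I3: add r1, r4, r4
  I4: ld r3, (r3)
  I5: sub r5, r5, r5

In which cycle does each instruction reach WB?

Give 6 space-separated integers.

Answer: 5 6 7 8 10 11

Derivation:
I0 add r2 <- r3,r3: IF@1 ID@2 stall=0 (-) EX@3 MEM@4 WB@5
I1 ld r3 <- r1: IF@2 ID@3 stall=0 (-) EX@4 MEM@5 WB@6
I2 add r3 <- r1,r4: IF@3 ID@4 stall=0 (-) EX@5 MEM@6 WB@7
I3 add r1 <- r4,r4: IF@4 ID@5 stall=0 (-) EX@6 MEM@7 WB@8
I4 ld r3 <- r3: IF@5 ID@6 stall=1 (RAW on I2.r3 (WB@7)) EX@8 MEM@9 WB@10
I5 sub r5 <- r5,r5: IF@6 ID@8 stall=0 (-) EX@9 MEM@10 WB@11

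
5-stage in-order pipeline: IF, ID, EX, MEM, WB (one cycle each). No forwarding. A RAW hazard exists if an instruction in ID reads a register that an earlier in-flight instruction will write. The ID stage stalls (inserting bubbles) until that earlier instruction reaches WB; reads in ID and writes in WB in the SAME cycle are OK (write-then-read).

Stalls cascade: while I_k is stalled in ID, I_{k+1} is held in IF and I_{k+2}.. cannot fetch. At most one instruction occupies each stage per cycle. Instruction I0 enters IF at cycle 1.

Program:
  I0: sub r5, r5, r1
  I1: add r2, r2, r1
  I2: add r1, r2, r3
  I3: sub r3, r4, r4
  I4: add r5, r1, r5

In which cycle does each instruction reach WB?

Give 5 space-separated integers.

Answer: 5 6 9 10 12

Derivation:
I0 sub r5 <- r5,r1: IF@1 ID@2 stall=0 (-) EX@3 MEM@4 WB@5
I1 add r2 <- r2,r1: IF@2 ID@3 stall=0 (-) EX@4 MEM@5 WB@6
I2 add r1 <- r2,r3: IF@3 ID@4 stall=2 (RAW on I1.r2 (WB@6)) EX@7 MEM@8 WB@9
I3 sub r3 <- r4,r4: IF@4 ID@7 stall=0 (-) EX@8 MEM@9 WB@10
I4 add r5 <- r1,r5: IF@7 ID@8 stall=1 (RAW on I2.r1 (WB@9)) EX@10 MEM@11 WB@12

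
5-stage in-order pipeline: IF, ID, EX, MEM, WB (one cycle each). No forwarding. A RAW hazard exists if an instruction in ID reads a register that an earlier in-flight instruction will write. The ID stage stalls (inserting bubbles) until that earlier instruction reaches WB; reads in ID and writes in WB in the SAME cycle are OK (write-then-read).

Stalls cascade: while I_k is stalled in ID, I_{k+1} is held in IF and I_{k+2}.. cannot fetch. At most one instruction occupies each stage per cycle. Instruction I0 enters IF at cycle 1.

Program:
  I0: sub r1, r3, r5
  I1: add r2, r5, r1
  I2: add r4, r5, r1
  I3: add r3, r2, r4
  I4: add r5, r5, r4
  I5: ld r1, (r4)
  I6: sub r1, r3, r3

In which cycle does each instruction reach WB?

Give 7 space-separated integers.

I0 sub r1 <- r3,r5: IF@1 ID@2 stall=0 (-) EX@3 MEM@4 WB@5
I1 add r2 <- r5,r1: IF@2 ID@3 stall=2 (RAW on I0.r1 (WB@5)) EX@6 MEM@7 WB@8
I2 add r4 <- r5,r1: IF@3 ID@6 stall=0 (-) EX@7 MEM@8 WB@9
I3 add r3 <- r2,r4: IF@6 ID@7 stall=2 (RAW on I2.r4 (WB@9)) EX@10 MEM@11 WB@12
I4 add r5 <- r5,r4: IF@7 ID@10 stall=0 (-) EX@11 MEM@12 WB@13
I5 ld r1 <- r4: IF@10 ID@11 stall=0 (-) EX@12 MEM@13 WB@14
I6 sub r1 <- r3,r3: IF@11 ID@12 stall=0 (-) EX@13 MEM@14 WB@15

Answer: 5 8 9 12 13 14 15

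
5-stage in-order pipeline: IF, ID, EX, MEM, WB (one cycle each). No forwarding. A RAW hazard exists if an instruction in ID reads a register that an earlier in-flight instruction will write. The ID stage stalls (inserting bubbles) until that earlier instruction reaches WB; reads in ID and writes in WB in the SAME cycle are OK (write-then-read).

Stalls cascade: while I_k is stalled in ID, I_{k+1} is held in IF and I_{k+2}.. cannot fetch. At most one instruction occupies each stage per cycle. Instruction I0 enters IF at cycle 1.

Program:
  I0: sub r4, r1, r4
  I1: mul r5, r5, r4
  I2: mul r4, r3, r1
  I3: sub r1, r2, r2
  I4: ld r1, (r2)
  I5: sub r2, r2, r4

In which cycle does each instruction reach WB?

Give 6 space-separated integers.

Answer: 5 8 9 10 11 12

Derivation:
I0 sub r4 <- r1,r4: IF@1 ID@2 stall=0 (-) EX@3 MEM@4 WB@5
I1 mul r5 <- r5,r4: IF@2 ID@3 stall=2 (RAW on I0.r4 (WB@5)) EX@6 MEM@7 WB@8
I2 mul r4 <- r3,r1: IF@3 ID@6 stall=0 (-) EX@7 MEM@8 WB@9
I3 sub r1 <- r2,r2: IF@6 ID@7 stall=0 (-) EX@8 MEM@9 WB@10
I4 ld r1 <- r2: IF@7 ID@8 stall=0 (-) EX@9 MEM@10 WB@11
I5 sub r2 <- r2,r4: IF@8 ID@9 stall=0 (-) EX@10 MEM@11 WB@12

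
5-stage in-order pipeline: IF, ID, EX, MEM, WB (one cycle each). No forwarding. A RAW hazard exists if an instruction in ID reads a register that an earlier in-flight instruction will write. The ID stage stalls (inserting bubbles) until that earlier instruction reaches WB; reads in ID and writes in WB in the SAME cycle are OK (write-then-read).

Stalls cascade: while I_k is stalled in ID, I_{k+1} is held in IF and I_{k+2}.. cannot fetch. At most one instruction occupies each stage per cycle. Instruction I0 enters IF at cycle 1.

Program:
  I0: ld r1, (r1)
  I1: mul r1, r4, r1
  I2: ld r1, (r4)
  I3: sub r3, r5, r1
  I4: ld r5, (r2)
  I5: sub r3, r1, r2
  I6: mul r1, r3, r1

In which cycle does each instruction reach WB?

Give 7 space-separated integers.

I0 ld r1 <- r1: IF@1 ID@2 stall=0 (-) EX@3 MEM@4 WB@5
I1 mul r1 <- r4,r1: IF@2 ID@3 stall=2 (RAW on I0.r1 (WB@5)) EX@6 MEM@7 WB@8
I2 ld r1 <- r4: IF@3 ID@6 stall=0 (-) EX@7 MEM@8 WB@9
I3 sub r3 <- r5,r1: IF@6 ID@7 stall=2 (RAW on I2.r1 (WB@9)) EX@10 MEM@11 WB@12
I4 ld r5 <- r2: IF@7 ID@10 stall=0 (-) EX@11 MEM@12 WB@13
I5 sub r3 <- r1,r2: IF@10 ID@11 stall=0 (-) EX@12 MEM@13 WB@14
I6 mul r1 <- r3,r1: IF@11 ID@12 stall=2 (RAW on I5.r3 (WB@14)) EX@15 MEM@16 WB@17

Answer: 5 8 9 12 13 14 17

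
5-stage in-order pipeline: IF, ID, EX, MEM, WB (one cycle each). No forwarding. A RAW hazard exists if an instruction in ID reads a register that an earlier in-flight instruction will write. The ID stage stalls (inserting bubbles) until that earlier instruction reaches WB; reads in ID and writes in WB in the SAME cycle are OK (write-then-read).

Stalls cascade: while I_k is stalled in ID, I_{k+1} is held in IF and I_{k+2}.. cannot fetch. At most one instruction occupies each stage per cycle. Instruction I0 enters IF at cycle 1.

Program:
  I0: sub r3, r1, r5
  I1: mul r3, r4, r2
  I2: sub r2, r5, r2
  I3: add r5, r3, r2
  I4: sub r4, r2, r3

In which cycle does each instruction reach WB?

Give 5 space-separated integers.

Answer: 5 6 7 10 11

Derivation:
I0 sub r3 <- r1,r5: IF@1 ID@2 stall=0 (-) EX@3 MEM@4 WB@5
I1 mul r3 <- r4,r2: IF@2 ID@3 stall=0 (-) EX@4 MEM@5 WB@6
I2 sub r2 <- r5,r2: IF@3 ID@4 stall=0 (-) EX@5 MEM@6 WB@7
I3 add r5 <- r3,r2: IF@4 ID@5 stall=2 (RAW on I2.r2 (WB@7)) EX@8 MEM@9 WB@10
I4 sub r4 <- r2,r3: IF@5 ID@8 stall=0 (-) EX@9 MEM@10 WB@11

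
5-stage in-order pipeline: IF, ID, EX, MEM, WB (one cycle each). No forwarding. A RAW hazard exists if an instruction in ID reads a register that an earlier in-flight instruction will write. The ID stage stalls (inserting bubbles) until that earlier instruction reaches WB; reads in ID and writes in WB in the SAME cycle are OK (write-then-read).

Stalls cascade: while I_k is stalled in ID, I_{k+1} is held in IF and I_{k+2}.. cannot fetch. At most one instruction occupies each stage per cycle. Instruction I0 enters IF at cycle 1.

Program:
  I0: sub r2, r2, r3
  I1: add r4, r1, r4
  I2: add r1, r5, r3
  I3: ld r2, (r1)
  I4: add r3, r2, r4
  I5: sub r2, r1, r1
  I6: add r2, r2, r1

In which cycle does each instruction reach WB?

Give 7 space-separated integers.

Answer: 5 6 7 10 13 14 17

Derivation:
I0 sub r2 <- r2,r3: IF@1 ID@2 stall=0 (-) EX@3 MEM@4 WB@5
I1 add r4 <- r1,r4: IF@2 ID@3 stall=0 (-) EX@4 MEM@5 WB@6
I2 add r1 <- r5,r3: IF@3 ID@4 stall=0 (-) EX@5 MEM@6 WB@7
I3 ld r2 <- r1: IF@4 ID@5 stall=2 (RAW on I2.r1 (WB@7)) EX@8 MEM@9 WB@10
I4 add r3 <- r2,r4: IF@5 ID@8 stall=2 (RAW on I3.r2 (WB@10)) EX@11 MEM@12 WB@13
I5 sub r2 <- r1,r1: IF@8 ID@11 stall=0 (-) EX@12 MEM@13 WB@14
I6 add r2 <- r2,r1: IF@11 ID@12 stall=2 (RAW on I5.r2 (WB@14)) EX@15 MEM@16 WB@17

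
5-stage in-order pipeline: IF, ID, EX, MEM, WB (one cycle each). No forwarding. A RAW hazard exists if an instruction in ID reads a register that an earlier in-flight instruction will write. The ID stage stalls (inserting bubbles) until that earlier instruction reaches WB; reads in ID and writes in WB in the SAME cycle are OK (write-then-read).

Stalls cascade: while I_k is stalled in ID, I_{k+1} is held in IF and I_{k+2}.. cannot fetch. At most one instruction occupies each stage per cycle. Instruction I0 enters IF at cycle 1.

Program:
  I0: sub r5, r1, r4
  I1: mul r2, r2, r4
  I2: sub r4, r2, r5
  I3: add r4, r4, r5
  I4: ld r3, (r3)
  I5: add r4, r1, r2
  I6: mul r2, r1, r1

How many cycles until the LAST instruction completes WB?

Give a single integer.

I0 sub r5 <- r1,r4: IF@1 ID@2 stall=0 (-) EX@3 MEM@4 WB@5
I1 mul r2 <- r2,r4: IF@2 ID@3 stall=0 (-) EX@4 MEM@5 WB@6
I2 sub r4 <- r2,r5: IF@3 ID@4 stall=2 (RAW on I1.r2 (WB@6)) EX@7 MEM@8 WB@9
I3 add r4 <- r4,r5: IF@4 ID@7 stall=2 (RAW on I2.r4 (WB@9)) EX@10 MEM@11 WB@12
I4 ld r3 <- r3: IF@7 ID@10 stall=0 (-) EX@11 MEM@12 WB@13
I5 add r4 <- r1,r2: IF@10 ID@11 stall=0 (-) EX@12 MEM@13 WB@14
I6 mul r2 <- r1,r1: IF@11 ID@12 stall=0 (-) EX@13 MEM@14 WB@15

Answer: 15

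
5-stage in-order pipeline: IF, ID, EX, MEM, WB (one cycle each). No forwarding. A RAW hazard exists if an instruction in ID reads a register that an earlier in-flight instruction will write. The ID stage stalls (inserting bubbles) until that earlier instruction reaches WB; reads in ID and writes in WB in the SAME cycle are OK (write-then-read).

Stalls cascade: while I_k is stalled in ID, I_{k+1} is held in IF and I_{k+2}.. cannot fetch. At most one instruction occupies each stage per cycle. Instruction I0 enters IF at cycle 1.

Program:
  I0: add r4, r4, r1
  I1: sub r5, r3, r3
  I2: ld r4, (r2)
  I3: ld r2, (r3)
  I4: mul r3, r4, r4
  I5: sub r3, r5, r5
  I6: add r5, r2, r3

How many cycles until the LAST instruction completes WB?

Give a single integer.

Answer: 14

Derivation:
I0 add r4 <- r4,r1: IF@1 ID@2 stall=0 (-) EX@3 MEM@4 WB@5
I1 sub r5 <- r3,r3: IF@2 ID@3 stall=0 (-) EX@4 MEM@5 WB@6
I2 ld r4 <- r2: IF@3 ID@4 stall=0 (-) EX@5 MEM@6 WB@7
I3 ld r2 <- r3: IF@4 ID@5 stall=0 (-) EX@6 MEM@7 WB@8
I4 mul r3 <- r4,r4: IF@5 ID@6 stall=1 (RAW on I2.r4 (WB@7)) EX@8 MEM@9 WB@10
I5 sub r3 <- r5,r5: IF@6 ID@8 stall=0 (-) EX@9 MEM@10 WB@11
I6 add r5 <- r2,r3: IF@8 ID@9 stall=2 (RAW on I5.r3 (WB@11)) EX@12 MEM@13 WB@14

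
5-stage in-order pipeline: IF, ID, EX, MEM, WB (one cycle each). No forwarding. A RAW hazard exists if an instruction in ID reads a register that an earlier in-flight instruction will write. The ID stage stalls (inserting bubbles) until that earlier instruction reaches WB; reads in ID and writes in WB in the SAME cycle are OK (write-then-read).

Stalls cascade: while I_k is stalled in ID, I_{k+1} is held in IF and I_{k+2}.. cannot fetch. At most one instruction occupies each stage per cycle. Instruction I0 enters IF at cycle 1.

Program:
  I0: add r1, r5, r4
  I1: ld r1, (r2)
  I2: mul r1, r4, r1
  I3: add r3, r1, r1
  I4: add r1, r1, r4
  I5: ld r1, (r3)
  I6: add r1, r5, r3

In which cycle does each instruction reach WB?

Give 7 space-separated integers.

I0 add r1 <- r5,r4: IF@1 ID@2 stall=0 (-) EX@3 MEM@4 WB@5
I1 ld r1 <- r2: IF@2 ID@3 stall=0 (-) EX@4 MEM@5 WB@6
I2 mul r1 <- r4,r1: IF@3 ID@4 stall=2 (RAW on I1.r1 (WB@6)) EX@7 MEM@8 WB@9
I3 add r3 <- r1,r1: IF@4 ID@7 stall=2 (RAW on I2.r1 (WB@9)) EX@10 MEM@11 WB@12
I4 add r1 <- r1,r4: IF@7 ID@10 stall=0 (-) EX@11 MEM@12 WB@13
I5 ld r1 <- r3: IF@10 ID@11 stall=1 (RAW on I3.r3 (WB@12)) EX@13 MEM@14 WB@15
I6 add r1 <- r5,r3: IF@11 ID@13 stall=0 (-) EX@14 MEM@15 WB@16

Answer: 5 6 9 12 13 15 16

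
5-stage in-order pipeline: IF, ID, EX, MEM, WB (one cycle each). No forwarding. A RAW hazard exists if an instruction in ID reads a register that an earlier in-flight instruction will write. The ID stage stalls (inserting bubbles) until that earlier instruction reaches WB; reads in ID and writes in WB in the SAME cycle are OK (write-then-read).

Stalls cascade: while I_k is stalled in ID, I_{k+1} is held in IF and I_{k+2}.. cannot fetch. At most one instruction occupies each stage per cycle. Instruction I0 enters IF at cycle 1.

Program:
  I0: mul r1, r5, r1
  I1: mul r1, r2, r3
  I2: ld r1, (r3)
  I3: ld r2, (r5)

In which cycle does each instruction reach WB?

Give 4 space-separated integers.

Answer: 5 6 7 8

Derivation:
I0 mul r1 <- r5,r1: IF@1 ID@2 stall=0 (-) EX@3 MEM@4 WB@5
I1 mul r1 <- r2,r3: IF@2 ID@3 stall=0 (-) EX@4 MEM@5 WB@6
I2 ld r1 <- r3: IF@3 ID@4 stall=0 (-) EX@5 MEM@6 WB@7
I3 ld r2 <- r5: IF@4 ID@5 stall=0 (-) EX@6 MEM@7 WB@8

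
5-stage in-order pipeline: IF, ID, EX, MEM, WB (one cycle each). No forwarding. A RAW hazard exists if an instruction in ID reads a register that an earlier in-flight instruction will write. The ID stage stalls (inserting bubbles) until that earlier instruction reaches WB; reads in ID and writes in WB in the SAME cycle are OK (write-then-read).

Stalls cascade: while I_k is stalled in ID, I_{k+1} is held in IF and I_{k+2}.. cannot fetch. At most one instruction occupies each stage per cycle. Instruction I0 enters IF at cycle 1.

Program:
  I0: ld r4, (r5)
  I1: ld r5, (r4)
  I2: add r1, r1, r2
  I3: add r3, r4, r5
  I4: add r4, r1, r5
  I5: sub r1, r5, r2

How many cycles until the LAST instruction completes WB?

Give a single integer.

I0 ld r4 <- r5: IF@1 ID@2 stall=0 (-) EX@3 MEM@4 WB@5
I1 ld r5 <- r4: IF@2 ID@3 stall=2 (RAW on I0.r4 (WB@5)) EX@6 MEM@7 WB@8
I2 add r1 <- r1,r2: IF@3 ID@6 stall=0 (-) EX@7 MEM@8 WB@9
I3 add r3 <- r4,r5: IF@6 ID@7 stall=1 (RAW on I1.r5 (WB@8)) EX@9 MEM@10 WB@11
I4 add r4 <- r1,r5: IF@7 ID@9 stall=0 (-) EX@10 MEM@11 WB@12
I5 sub r1 <- r5,r2: IF@9 ID@10 stall=0 (-) EX@11 MEM@12 WB@13

Answer: 13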